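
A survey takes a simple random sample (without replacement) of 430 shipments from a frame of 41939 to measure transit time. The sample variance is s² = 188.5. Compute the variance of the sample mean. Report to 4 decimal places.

0.4339

Under SRS without replacement, Var(ȳ) = (1 − f)·s²/n with f = n/N = 430/41939 = 0.01025299.
Var(ȳ) = (1 − 0.01025299)·188.5/430 = 0.98974701·0.43837209 = 0.43387747.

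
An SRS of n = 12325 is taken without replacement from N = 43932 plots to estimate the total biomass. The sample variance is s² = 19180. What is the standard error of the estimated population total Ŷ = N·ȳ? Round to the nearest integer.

Var(Ŷ) = N²·Var(ȳ) = N²·(1 − n/N)·s²/n.
f = 12325/43932 = 0.28054721; Var(ȳ) = 0.71945279·19180/12325 = 1.1196028.
Var(Ŷ) = 43932² · 1.1196028 = 2.1608565 × 10^9.
SE(Ŷ) = √(2.1608565 × 10^9) = 46485.

46485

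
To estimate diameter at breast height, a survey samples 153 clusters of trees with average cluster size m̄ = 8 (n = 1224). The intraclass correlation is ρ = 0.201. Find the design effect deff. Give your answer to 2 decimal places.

deff = 1 + (8 − 1)·0.201 = 1 + 1.407 = 2.407.

2.41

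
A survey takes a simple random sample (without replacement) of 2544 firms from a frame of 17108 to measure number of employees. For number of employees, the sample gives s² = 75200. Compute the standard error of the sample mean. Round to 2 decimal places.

Under SRS without replacement, Var(ȳ) = (1 − f)·s²/n with f = n/N = 2544/17108 = 0.14870236.
Var(ȳ) = (1 − 0.14870236)·75200/2544 = 0.85129764·29.559748 = 25.164144.
SE(ȳ) = √(25.164144) = 5.02.

5.02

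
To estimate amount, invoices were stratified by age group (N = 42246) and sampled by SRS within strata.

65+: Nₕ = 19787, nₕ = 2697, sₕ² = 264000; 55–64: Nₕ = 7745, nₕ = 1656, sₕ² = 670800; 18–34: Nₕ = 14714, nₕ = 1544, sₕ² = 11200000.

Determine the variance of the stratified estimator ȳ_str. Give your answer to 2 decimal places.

816.87

Var(ȳ_str) = Σₕ Wₕ²(1 − fₕ)sₕ²/nₕ with Wₕ = Nₕ/N, N = 42246.
65+: Wₕ = 0.46837570; term = 0.46837570²·(1 − 0.13630161)·264000/2697 = 18.547006.
55–64: Wₕ = 0.18333097; term = 0.18333097²·(1 − 0.21381536)·670800/1656 = 10.703577.
18–34: Wₕ = 0.34829333; term = 0.34829333²·(1 − 0.10493408)·11200000/1544 = 787.61878.
Sum = 816.86936.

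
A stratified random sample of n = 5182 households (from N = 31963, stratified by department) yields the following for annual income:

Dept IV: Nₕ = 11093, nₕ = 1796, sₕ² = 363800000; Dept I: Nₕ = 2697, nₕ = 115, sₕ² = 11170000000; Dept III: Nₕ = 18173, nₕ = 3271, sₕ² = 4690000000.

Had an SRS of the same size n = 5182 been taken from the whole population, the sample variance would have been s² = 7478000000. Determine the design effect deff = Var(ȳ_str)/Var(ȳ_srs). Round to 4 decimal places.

0.8788

Var(ȳ_str) = Σ Wₕ²(1−fₕ)sₕ²/nₕ with Wₕ = Nₕ/31963:
  Dept IV: (11093/31963)²·(1−1796/11093)·363800000/1796 = 20448.108
  Dept I: (2697/31963)²·(1−115/2697)·11170000000/115 = 662060.15
  Dept III: (18173/31963)²·(1−3271/18173)·4690000000/3271 = 380074.22
  → Var(ȳ_str) = 1.0625825 × 10^6.
Var(ȳ_srs) = (1 − 5182/31963)·7478000000/5182 = 1.2091142 × 10^6.
deff = (1.0625825 × 10^6) / (1.2091142 × 10^6) = 0.8788.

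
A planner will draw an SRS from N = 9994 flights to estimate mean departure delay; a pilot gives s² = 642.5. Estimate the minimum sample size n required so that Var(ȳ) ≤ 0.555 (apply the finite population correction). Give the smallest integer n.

1038

Without fpc, n₀ = s²/D = 642.5/0.555 = 1157.6577.
With fpc, (1 − n/N)·s²/n ≤ D requires n ≥ n₀/(1 + n₀/N) = 1157.6577/(1 + 1157.6577/9994) = 1037.4808.
Rounding up, n = 1038.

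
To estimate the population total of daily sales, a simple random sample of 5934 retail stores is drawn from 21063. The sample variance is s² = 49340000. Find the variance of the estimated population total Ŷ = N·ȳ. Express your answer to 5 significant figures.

2.6496 × 10^12

Var(Ŷ) = N²·Var(ȳ) = N²·(1 − n/N)·s²/n.
f = 5934/21063 = 0.28172625; Var(ȳ) = 0.71827375·49340000/5934 = 5972.2998.
Var(Ŷ) = 21063² · 5972.2998 = 2.6496106 × 10^12.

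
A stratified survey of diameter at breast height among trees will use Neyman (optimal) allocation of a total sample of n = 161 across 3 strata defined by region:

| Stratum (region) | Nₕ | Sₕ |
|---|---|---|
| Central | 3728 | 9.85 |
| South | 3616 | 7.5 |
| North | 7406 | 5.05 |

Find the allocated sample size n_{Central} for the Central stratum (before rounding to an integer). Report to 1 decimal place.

58.4

Neyman allocation: nₕ = n·NₕSₕ / Σⱼ NⱼSⱼ.
Σ NⱼSⱼ = 3728·9.85 + 3616·7.5 + 7406·5.05 = 101241.1.
n_{Central} = 161·3728·9.85 / 101241.1 = 58.4.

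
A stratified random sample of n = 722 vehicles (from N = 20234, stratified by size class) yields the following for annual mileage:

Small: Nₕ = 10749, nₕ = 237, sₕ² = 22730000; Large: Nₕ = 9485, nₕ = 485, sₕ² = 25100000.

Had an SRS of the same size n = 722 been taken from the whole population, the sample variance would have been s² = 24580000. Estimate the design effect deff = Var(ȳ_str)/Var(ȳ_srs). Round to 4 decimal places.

Var(ȳ_str) = Σ Wₕ²(1−fₕ)sₕ²/nₕ with Wₕ = Nₕ/20234:
  Small: (10749/20234)²·(1−237/10749)·22730000/237 = 26469.212
  Large: (9485/20234)²·(1−485/9485)·25100000/485 = 10790.668
  → Var(ȳ_str) = 37259.88.
Var(ȳ_srs) = (1 − 722/20234)·24580000/722 = 32829.534.
deff = 37259.88 / 32829.534 = 1.1350.

1.1350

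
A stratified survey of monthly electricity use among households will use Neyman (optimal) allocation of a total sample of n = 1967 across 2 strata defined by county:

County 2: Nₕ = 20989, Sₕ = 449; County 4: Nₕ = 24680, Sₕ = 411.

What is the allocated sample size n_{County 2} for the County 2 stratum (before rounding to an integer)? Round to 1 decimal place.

947.3

Neyman allocation: nₕ = n·NₕSₕ / Σⱼ NⱼSⱼ.
Σ NⱼSⱼ = 20989·449 + 24680·411 = 1.9567541 × 10^7.
n_{County 2} = 1967·20989·449 / (1.9567541 × 10^7) = 947.3.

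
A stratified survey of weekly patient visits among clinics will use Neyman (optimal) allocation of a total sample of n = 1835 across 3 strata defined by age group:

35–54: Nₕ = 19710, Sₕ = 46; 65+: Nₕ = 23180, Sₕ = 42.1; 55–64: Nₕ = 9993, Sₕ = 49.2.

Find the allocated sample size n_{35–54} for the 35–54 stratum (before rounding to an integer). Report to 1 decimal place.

Neyman allocation: nₕ = n·NₕSₕ / Σⱼ NⱼSⱼ.
Σ NⱼSⱼ = 19710·46 + 23180·42.1 + 9993·49.2 = 2.3741936 × 10^6.
n_{35–54} = 1835·19710·46 / (2.3741936 × 10^6) = 700.8.

700.8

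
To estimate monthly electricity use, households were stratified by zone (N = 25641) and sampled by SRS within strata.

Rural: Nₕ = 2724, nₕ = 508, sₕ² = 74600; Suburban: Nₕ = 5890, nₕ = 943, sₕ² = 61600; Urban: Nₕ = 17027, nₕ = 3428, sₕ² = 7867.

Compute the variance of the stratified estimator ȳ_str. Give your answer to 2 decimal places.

5.05

Var(ȳ_str) = Σₕ Wₕ²(1 − fₕ)sₕ²/nₕ with Wₕ = Nₕ/N, N = 25641.
Rural: Wₕ = 0.10623611; term = 0.10623611²·(1 − 0.18649046)·74600/508 = 1.3482861.
Suburban: Wₕ = 0.22971023; term = 0.22971023²·(1 − 0.16010187)·61600/943 = 2.8950516.
Urban: Wₕ = 0.66405366; term = 0.66405366²·(1 − 0.20132730)·7867/3428 = 0.80824594.
Sum = 5.0515836.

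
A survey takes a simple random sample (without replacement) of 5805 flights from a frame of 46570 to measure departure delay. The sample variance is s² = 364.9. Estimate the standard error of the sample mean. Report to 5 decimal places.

Under SRS without replacement, Var(ȳ) = (1 − f)·s²/n with f = n/N = 5805/46570 = 0.12465106.
Var(ȳ) = (1 − 0.12465106)·364.9/5805 = 0.87534894·0.062859604 = 0.055024087.
SE(ȳ) = √(0.055024087) = 0.23457.

0.23457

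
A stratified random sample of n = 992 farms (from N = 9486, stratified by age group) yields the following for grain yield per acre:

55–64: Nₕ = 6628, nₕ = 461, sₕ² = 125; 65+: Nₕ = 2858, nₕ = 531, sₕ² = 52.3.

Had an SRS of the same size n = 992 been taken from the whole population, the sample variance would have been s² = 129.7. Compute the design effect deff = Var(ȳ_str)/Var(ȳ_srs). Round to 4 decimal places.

1.1142

Var(ȳ_str) = Σ Wₕ²(1−fₕ)sₕ²/nₕ with Wₕ = Nₕ/9486:
  55–64: (6628/9486)²·(1−461/6628)·125/461 = 0.1231684
  65+: (2858/9486)²·(1−531/2858)·52.3/531 = 0.0072794662
  → Var(ȳ_str) = 0.13044787.
Var(ȳ_srs) = (1 − 992/9486)·129.7/992 = 0.11707319.
deff = 0.13044787 / 0.11707319 = 1.1142.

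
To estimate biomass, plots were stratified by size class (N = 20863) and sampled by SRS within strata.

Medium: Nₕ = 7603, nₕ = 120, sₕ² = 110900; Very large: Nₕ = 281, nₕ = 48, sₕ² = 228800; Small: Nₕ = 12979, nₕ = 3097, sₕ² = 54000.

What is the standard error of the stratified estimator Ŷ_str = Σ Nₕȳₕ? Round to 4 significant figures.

234800

Var(Ŷ_str) = Σₕ Nₕ²(1 − fₕ)sₕ²/nₕ.
Medium: 7603²·(1 − 120/7603)·110900/120 = 5.2578844 × 10^10.
Very large: 281²·(1 − 48/281)·228800/48 = 3.1208797 × 10^8.
Small: 12979²·(1 − 3097/12979)·54000/3097 = 2.2363441 × 10^9.
Sum = 5.5127276 × 10^10.
SE = √(5.5127276 × 10^10) = 234800.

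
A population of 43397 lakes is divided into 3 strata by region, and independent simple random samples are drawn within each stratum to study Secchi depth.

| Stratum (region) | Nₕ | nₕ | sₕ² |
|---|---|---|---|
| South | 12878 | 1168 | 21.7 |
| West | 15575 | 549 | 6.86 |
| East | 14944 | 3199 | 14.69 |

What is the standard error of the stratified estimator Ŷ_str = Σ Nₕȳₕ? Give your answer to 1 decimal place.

2555.8

Var(Ŷ_str) = Σₕ Nₕ²(1 − fₕ)sₕ²/nₕ.
South: 12878²·(1 − 1168/12878)·21.7/1168 = 2.8017037 × 10^6.
West: 15575²·(1 − 549/15575)·6.86/549 = 2.9243087 × 10^6.
East: 14944²·(1 − 3199/14944)·14.69/3199 = 805985.88.
Sum = 6.5319983 × 10^6.
SE = √(6.5319983 × 10^6) = 2555.8.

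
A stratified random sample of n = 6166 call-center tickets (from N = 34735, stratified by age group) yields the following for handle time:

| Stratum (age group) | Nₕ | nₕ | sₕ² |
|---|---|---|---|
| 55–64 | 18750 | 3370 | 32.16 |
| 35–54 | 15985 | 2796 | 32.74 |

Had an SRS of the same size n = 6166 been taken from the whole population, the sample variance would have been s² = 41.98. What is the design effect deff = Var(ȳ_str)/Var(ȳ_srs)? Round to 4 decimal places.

0.7727

Var(ȳ_str) = Σ Wₕ²(1−fₕ)sₕ²/nₕ with Wₕ = Nₕ/34735:
  55–64: (18750/34735)²·(1−3370/18750)·32.16/3370 = 0.0022809152
  35–54: (15985/34735)²·(1−2796/15985)·32.74/2796 = 0.0020461215
  → Var(ȳ_str) = 0.0043270367.
Var(ȳ_srs) = (1 − 6166/34735)·41.98/6166 = 0.0055997244.
deff = 0.0043270367 / 0.0055997244 = 0.7727.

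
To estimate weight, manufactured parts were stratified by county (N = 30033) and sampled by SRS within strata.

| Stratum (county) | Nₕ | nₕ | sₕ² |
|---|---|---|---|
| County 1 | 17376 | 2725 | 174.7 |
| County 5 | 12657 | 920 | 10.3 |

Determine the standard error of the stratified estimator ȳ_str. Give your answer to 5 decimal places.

Var(ȳ_str) = Σₕ Wₕ²(1 − fₕ)sₕ²/nₕ with Wₕ = Nₕ/N, N = 30033.
County 1: Wₕ = 0.57856358; term = 0.57856358²·(1 − 0.15682551)·174.7/2725 = 0.018094477.
County 5: Wₕ = 0.42143642; term = 0.42143642²·(1 − 0.07268705)·10.3/920 = 0.0018439106.
Sum = 0.019938388.
SE = √(0.019938388) = 0.14120.

0.14120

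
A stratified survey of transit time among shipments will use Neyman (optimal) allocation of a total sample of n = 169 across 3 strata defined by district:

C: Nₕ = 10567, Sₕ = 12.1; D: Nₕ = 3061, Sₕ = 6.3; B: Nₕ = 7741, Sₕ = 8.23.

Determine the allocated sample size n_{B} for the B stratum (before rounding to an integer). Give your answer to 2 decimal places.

Neyman allocation: nₕ = n·NₕSₕ / Σⱼ NⱼSⱼ.
Σ NⱼSⱼ = 10567·12.1 + 3061·6.3 + 7741·8.23 = 210853.43.
n_{B} = 169·7741·8.23 / 210853.43 = 51.06.

51.06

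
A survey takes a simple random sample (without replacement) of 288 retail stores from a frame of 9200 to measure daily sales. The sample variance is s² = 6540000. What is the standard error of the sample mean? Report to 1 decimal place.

Under SRS without replacement, Var(ȳ) = (1 − f)·s²/n with f = n/N = 288/9200 = 0.03130435.
Var(ȳ) = (1 − 0.03130435)·6540000/288 = 0.96869565·22708.333 = 21997.464.
SE(ȳ) = √(21997.464) = 148.3.

148.3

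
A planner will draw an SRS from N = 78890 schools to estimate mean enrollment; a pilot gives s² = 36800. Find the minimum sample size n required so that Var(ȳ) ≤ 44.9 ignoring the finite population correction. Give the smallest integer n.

Without fpc, n₀ = s²/D = 36800/44.9 = 819.5991.
Rounding up, n = 820.

820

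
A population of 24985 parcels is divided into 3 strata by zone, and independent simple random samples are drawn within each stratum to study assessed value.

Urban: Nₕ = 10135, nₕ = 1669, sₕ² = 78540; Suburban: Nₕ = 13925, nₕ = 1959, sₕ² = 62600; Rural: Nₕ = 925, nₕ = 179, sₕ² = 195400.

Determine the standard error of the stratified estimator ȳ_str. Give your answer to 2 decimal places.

4.03

Var(ȳ_str) = Σₕ Wₕ²(1 − fₕ)sₕ²/nₕ with Wₕ = Nₕ/N, N = 24985.
Urban: Wₕ = 0.40564339; term = 0.40564339²·(1 − 0.16467686)·78540/1669 = 6.468117.
Suburban: Wₕ = 0.55733440; term = 0.55733440²·(1 − 0.14068223)·62600/1959 = 8.5295357.
Rural: Wₕ = 0.03702221; term = 0.03702221²·(1 − 0.19351351)·195400/179 = 1.2066835.
Sum = 16.204336.
SE = √(16.204336) = 4.03.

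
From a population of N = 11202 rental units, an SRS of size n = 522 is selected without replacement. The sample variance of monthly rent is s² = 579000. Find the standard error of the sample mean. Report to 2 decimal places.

32.52

Under SRS without replacement, Var(ȳ) = (1 − f)·s²/n with f = n/N = 522/11202 = 0.04659882.
Var(ȳ) = (1 − 0.04659882)·579000/522 = 0.95340118·1109.1954 = 1057.5082.
SE(ȳ) = √(1057.5082) = 32.52.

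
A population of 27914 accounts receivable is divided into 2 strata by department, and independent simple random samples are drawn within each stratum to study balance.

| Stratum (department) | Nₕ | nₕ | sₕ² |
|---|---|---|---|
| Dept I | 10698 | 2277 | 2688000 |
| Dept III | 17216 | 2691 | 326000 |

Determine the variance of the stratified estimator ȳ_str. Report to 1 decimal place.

Var(ȳ_str) = Σₕ Wₕ²(1 − fₕ)sₕ²/nₕ with Wₕ = Nₕ/N, N = 27914.
Dept I: Wₕ = 0.38324855; term = 0.38324855²·(1 − 0.21284352)·2688000/2277 = 136.48608.
Dept III: Wₕ = 0.61675145; term = 0.61675145²·(1 − 0.15630809)·326000/2691 = 38.878379.
Sum = 175.36446.

175.4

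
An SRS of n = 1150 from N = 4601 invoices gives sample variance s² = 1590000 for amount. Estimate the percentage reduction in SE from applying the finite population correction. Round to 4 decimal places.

f = n/N = 1150/4601 = 0.24994566.
SE_no-fpc = √(s²/n) = 37.183447; SE_fpc = √((1−f)s²/n) = 32.202976.
Ratio = √(1−f) = 0.86605677. Reduction = 100·(1 − 0.86605677) = 13.3943%.

13.3943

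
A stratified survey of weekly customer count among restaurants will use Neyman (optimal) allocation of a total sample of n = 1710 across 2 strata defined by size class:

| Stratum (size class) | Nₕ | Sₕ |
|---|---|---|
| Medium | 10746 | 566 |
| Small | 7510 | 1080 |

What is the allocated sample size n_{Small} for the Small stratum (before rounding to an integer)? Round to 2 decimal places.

977.20

Neyman allocation: nₕ = n·NₕSₕ / Σⱼ NⱼSⱼ.
Σ NⱼSⱼ = 10746·566 + 7510·1080 = 1.4193036 × 10^7.
n_{Small} = 1710·7510·1080 / (1.4193036 × 10^7) = 977.20.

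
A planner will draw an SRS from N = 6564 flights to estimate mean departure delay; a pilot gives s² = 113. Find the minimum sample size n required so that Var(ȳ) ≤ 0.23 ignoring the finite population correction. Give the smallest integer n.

Without fpc, n₀ = s²/D = 113/0.23 = 491.3043.
Rounding up, n = 492.

492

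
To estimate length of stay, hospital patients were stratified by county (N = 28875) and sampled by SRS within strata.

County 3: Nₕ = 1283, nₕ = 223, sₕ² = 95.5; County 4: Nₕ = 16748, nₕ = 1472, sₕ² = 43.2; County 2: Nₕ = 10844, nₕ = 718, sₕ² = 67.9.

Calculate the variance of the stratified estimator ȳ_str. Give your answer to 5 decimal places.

Var(ȳ_str) = Σₕ Wₕ²(1 − fₕ)sₕ²/nₕ with Wₕ = Nₕ/N, N = 28875.
County 3: Wₕ = 0.04443290; term = 0.04443290²·(1 − 0.17381138)·95.5/223 = 6.9853319 × 10^-4.
County 4: Wₕ = 0.58001732; term = 0.58001732²·(1 − 0.08789109)·43.2/1472 = 0.009005432.
County 2: Wₕ = 0.37554978; term = 0.37554978²·(1 − 0.06621173)·67.9/718 = 0.012454571.
Sum = 0.022158536.

0.02216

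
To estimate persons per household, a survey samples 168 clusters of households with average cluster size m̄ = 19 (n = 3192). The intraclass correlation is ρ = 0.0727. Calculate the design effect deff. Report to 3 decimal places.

2.309

deff = 1 + (19 − 1)·0.0727 = 1 + 1.3086 = 2.3086.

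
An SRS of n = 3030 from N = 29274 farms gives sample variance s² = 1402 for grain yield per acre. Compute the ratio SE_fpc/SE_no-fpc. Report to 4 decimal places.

0.9468

f = n/N = 3030/29274 = 0.10350482.
SE_no-fpc = √(s²/n) = 0.68022516; SE_fpc = √((1−f)s²/n) = 0.64406051.
Ratio = √(1−f) = 0.94683430.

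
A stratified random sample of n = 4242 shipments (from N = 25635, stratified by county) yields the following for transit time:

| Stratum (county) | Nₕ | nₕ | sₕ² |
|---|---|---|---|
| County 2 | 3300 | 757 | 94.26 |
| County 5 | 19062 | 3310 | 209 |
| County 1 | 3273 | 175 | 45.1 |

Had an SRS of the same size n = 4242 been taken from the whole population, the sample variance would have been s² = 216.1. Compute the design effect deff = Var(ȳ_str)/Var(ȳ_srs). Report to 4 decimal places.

Var(ȳ_str) = Σ Wₕ²(1−fₕ)sₕ²/nₕ with Wₕ = Nₕ/25635:
  County 2: (3300/25635)²·(1−757/3300)·94.26/757 = 0.0015901028
  County 5: (19062/25635)²·(1−3310/19062)·209/3310 = 0.028850664
  County 1: (3273/25635)²·(1−175/3273)·45.1/175 = 0.0039764843
  → Var(ȳ_str) = 0.034417251.
Var(ȳ_srs) = (1 − 4242/25635)·216.1/4242 = 0.04251307.
deff = 0.034417251 / 0.04251307 = 0.8096.

0.8096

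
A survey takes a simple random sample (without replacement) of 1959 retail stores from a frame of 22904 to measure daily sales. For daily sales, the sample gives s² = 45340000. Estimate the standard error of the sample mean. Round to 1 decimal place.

145.5

Under SRS without replacement, Var(ȳ) = (1 − f)·s²/n with f = n/N = 1959/22904 = 0.08553091.
Var(ȳ) = (1 − 0.08553091)·45340000/1959 = 0.91446909·23144.461 = 21164.895.
SE(ȳ) = √(21164.895) = 145.5.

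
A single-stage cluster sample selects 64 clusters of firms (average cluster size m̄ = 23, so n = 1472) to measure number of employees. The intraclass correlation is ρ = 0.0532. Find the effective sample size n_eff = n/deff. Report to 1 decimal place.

678.2

deff = 1 + (23 − 1)·0.0532 = 1 + 1.1704 = 2.1704.
n_eff = 1472 / 2.1704 = 678.2.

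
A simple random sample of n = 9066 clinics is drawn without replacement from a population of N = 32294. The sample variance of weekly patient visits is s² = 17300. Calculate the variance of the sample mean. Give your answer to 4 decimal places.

1.3725

Under SRS without replacement, Var(ȳ) = (1 − f)·s²/n with f = n/N = 9066/32294 = 0.28073326.
Var(ȳ) = (1 − 0.28073326)·17300/9066 = 0.71926674·1.9082285 = 1.3725253.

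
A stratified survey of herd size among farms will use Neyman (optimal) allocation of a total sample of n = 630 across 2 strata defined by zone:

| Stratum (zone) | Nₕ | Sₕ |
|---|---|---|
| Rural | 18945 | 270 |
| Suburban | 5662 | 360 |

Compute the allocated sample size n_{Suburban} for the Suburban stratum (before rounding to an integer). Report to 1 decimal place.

Neyman allocation: nₕ = n·NₕSₕ / Σⱼ NⱼSⱼ.
Σ NⱼSⱼ = 18945·270 + 5662·360 = 7.15347 × 10^6.
n_{Suburban} = 630·5662·360 / (7.15347 × 10^6) = 179.5.

179.5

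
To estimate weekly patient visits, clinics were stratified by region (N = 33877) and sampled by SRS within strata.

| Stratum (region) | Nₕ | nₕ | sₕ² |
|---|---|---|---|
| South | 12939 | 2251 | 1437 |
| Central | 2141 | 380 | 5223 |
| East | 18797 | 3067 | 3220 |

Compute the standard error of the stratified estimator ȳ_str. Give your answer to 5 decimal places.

Var(ȳ_str) = Σₕ Wₕ²(1 − fₕ)sₕ²/nₕ with Wₕ = Nₕ/N, N = 33877.
South: Wₕ = 0.38194055; term = 0.38194055²·(1 − 0.17397017)·1437/2251 = 0.076925184.
Central: Wₕ = 0.06319922; term = 0.06319922²·(1 − 0.17748716)·5223/380 = 0.045154659.
East: Wₕ = 0.55486023; term = 0.55486023²·(1 − 0.16316433)·3220/3067 = 0.27048891.
Sum = 0.39256875.
SE = √(0.39256875) = 0.62655.

0.62655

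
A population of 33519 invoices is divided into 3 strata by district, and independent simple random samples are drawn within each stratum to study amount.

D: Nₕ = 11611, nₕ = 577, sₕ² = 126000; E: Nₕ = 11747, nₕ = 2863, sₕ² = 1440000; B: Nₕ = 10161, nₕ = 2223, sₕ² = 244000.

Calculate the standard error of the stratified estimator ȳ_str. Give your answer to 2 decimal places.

Var(ȳ_str) = Σₕ Wₕ²(1 − fₕ)sₕ²/nₕ with Wₕ = Nₕ/N, N = 33519.
D: Wₕ = 0.34640055; term = 0.34640055²·(1 − 0.04969426)·126000/577 = 24.900911.
E: Wₕ = 0.35045795; term = 0.35045795²·(1 − 0.24372180)·1440000/2863 = 46.719109.
B: Wₕ = 0.30314150; term = 0.30314150²·(1 − 0.21877768)·244000/2223 = 7.879811.
Sum = 79.499831.
SE = √(79.499831) = 8.92.

8.92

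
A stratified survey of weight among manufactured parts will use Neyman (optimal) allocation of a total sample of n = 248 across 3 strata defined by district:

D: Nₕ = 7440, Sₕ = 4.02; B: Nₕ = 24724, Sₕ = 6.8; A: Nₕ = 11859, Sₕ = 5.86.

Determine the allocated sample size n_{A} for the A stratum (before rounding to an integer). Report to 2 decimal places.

Neyman allocation: nₕ = n·NₕSₕ / Σⱼ NⱼSⱼ.
Σ NⱼSⱼ = 7440·4.02 + 24724·6.8 + 11859·5.86 = 267525.74.
n_{A} = 248·11859·5.86 / 267525.74 = 64.42.

64.42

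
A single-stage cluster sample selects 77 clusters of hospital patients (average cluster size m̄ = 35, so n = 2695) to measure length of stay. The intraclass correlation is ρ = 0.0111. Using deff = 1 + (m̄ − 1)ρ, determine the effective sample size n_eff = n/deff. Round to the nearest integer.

deff = 1 + (35 − 1)·0.0111 = 1 + 0.3774 = 1.3774.
n_eff = 2695 / 1.3774 = 1957.

1957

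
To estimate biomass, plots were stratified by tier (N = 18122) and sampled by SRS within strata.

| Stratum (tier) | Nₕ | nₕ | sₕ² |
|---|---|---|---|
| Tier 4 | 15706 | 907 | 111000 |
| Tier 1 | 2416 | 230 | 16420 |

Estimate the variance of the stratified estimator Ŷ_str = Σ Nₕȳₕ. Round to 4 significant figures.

2.882 × 10^10

Var(Ŷ_str) = Σₕ Nₕ²(1 − fₕ)sₕ²/nₕ.
Tier 4: 15706²·(1 − 907/15706)·111000/907 = 2.8445505 × 10^10.
Tier 1: 2416²·(1 − 230/2416)·16420/230 = 3.7704432 × 10^8.
Sum = 2.8822549 × 10^10.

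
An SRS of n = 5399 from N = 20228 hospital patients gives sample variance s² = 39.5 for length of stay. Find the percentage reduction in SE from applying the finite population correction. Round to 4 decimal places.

f = n/N = 5399/20228 = 0.26690726.
SE_no-fpc = √(s²/n) = 0.085534611; SE_fpc = √((1−f)s²/n) = 0.073235448.
Ratio = √(1−f) = 0.85620835. Reduction = 100·(1 − 0.85620835) = 14.3792%.

14.3792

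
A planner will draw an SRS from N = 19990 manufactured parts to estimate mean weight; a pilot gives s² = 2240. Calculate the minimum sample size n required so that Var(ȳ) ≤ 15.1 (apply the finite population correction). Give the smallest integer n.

148

Without fpc, n₀ = s²/D = 2240/15.1 = 148.3444.
With fpc, (1 − n/N)·s²/n ≤ D requires n ≥ n₀/(1 + n₀/N) = 148.3444/(1 + 148.3444/19990) = 147.2517.
Rounding up, n = 148.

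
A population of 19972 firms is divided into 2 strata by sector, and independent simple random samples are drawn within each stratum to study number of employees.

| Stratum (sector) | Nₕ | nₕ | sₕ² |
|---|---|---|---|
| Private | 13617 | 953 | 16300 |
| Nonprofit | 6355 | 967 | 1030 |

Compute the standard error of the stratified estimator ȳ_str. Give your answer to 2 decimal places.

Var(ȳ_str) = Σₕ Wₕ²(1 − fₕ)sₕ²/nₕ with Wₕ = Nₕ/N, N = 19972.
Private: Wₕ = 0.68180453; term = 0.68180453²·(1 − 0.06998605)·16300/953 = 7.3944168.
Nonprofit: Wₕ = 0.31819547; term = 0.31819547²·(1 − 0.15216365)·1030/967 = 0.091434644.
Sum = 7.4858514.
SE = √(7.4858514) = 2.74.

2.74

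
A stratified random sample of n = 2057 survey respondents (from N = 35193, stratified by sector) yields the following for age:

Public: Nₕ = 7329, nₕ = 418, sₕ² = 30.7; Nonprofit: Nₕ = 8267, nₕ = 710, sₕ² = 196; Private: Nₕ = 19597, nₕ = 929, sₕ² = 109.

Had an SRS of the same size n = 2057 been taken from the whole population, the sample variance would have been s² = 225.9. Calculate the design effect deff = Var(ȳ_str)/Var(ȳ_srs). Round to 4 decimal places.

0.4989

Var(ȳ_str) = Σ Wₕ²(1−fₕ)sₕ²/nₕ with Wₕ = Nₕ/35193:
  Public: (7329/35193)²·(1−418/7329)·30.7/418 = 0.0030035518
  Nonprofit: (8267/35193)²·(1−710/8267)·196/710 = 0.013924593
  Private: (19597/35193)²·(1−929/19597)·109/929 = 0.034656571
  → Var(ȳ_str) = 0.051584716.
Var(ȳ_srs) = (1 − 2057/35193)·225.9/2057 = 0.10340124.
deff = 0.051584716 / 0.10340124 = 0.4989.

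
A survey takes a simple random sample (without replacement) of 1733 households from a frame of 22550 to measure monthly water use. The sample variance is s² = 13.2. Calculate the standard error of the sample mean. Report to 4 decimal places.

0.0839

Under SRS without replacement, Var(ȳ) = (1 − f)·s²/n with f = n/N = 1733/22550 = 0.07685144.
Var(ȳ) = (1 − 0.07685144)·13.2/1733 = 0.92314856·0.0076168494 = 0.0070314835.
SE(ȳ) = √(0.0070314835) = 0.0839.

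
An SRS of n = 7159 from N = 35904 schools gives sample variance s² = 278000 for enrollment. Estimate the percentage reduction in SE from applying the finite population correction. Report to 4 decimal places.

f = n/N = 7159/35904 = 0.19939283.
SE_no-fpc = √(s²/n) = 6.2315519; SE_fpc = √((1−f)s²/n) = 5.5757842.
Ratio = √(1−f) = 0.89476655. Reduction = 100·(1 − 0.89476655) = 10.5233%.

10.5233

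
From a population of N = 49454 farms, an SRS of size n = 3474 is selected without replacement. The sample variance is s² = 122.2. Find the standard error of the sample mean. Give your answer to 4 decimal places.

Under SRS without replacement, Var(ȳ) = (1 − f)·s²/n with f = n/N = 3474/49454 = 0.07024710.
Var(ȳ) = (1 − 0.07024710)·122.2/3474 = 0.92975290·0.03517559 = 0.032704607.
SE(ȳ) = √(0.032704607) = 0.1808.

0.1808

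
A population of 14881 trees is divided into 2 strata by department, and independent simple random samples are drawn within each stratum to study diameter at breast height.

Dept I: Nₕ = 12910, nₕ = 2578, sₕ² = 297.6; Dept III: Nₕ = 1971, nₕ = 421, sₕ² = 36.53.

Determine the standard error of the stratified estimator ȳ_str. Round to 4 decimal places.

0.2660

Var(ȳ_str) = Σₕ Wₕ²(1 − fₕ)sₕ²/nₕ with Wₕ = Nₕ/N, N = 14881.
Dept I: Wₕ = 0.86754922; term = 0.86754922²·(1 − 0.19969016)·297.6/2578 = 0.069533873.
Dept III: Wₕ = 0.13245078; term = 0.13245078²·(1 − 0.21359716)·36.53/421 = 0.0011970758.
Sum = 0.070730949.
SE = √(0.070730949) = 0.2660.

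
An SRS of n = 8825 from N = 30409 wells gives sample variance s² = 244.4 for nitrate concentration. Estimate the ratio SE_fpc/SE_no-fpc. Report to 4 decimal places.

0.8425

f = n/N = 8825/30409 = 0.29021014.
SE_no-fpc = √(s²/n) = 0.1664153; SE_fpc = √((1−f)s²/n) = 0.14020327.
Ratio = √(1−f) = 0.84249028.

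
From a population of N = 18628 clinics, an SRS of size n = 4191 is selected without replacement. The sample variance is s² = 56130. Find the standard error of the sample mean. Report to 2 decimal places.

Under SRS without replacement, Var(ȳ) = (1 − f)·s²/n with f = n/N = 4191/18628 = 0.22498390.
Var(ȳ) = (1 − 0.22498390)·56130/4191 = 0.77501610·13.392985 = 10.379779.
SE(ȳ) = √(10.379779) = 3.22.

3.22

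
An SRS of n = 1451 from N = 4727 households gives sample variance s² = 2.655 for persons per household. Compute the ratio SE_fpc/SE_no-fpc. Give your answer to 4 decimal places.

f = n/N = 1451/4727 = 0.30696002.
SE_no-fpc = √(s²/n) = 0.042775841; SE_fpc = √((1−f)s²/n) = 0.03561047.
Ratio = √(1−f) = 0.83249023.

0.8325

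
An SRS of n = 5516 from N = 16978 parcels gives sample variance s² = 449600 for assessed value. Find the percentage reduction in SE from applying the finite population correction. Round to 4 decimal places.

f = n/N = 5516/16978 = 0.32489104.
SE_no-fpc = √(s²/n) = 9.0281969; SE_fpc = √((1−f)s²/n) = 7.4180193.
Ratio = √(1−f) = 0.82165015. Reduction = 100·(1 − 0.82165015) = 17.8350%.

17.8350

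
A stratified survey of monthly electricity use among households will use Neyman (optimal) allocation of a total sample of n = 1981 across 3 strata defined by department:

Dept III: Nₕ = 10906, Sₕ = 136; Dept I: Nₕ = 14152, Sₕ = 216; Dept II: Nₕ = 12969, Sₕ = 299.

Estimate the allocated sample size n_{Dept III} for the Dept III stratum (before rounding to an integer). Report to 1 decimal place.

Neyman allocation: nₕ = n·NₕSₕ / Σⱼ NⱼSⱼ.
Σ NⱼSⱼ = 10906·136 + 14152·216 + 12969·299 = 8.417779 × 10^6.
n_{Dept III} = 1981·10906·136 / (8.417779 × 10^6) = 349.1.

349.1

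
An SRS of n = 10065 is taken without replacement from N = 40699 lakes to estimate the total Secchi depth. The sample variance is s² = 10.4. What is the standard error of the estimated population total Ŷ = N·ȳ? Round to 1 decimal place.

Var(Ŷ) = N²·Var(ȳ) = N²·(1 − n/N)·s²/n.
f = 10065/40699 = 0.24730337; Var(ȳ) = 0.75269663·10.4/10065 = 7.7774912 × 10^-4.
Var(Ŷ) = 40699² · (7.7774912 × 10^-4) = 1.2882703 × 10^6.
SE(Ŷ) = √(1.2882703 × 10^6) = 1135.0.

1135.0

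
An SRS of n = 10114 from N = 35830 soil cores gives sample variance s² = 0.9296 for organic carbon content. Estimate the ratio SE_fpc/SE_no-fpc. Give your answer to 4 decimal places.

f = n/N = 10114/35830 = 0.28227742.
SE_no-fpc = √(s²/n) = 0.0095870851; SE_fpc = √((1−f)s²/n) = 0.0081220356.
Ratio = √(1−f) = 0.84718509.

0.8472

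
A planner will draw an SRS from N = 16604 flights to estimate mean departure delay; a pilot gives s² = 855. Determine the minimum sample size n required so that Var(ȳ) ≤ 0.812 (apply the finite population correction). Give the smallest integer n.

Without fpc, n₀ = s²/D = 855/0.812 = 1052.9557.
With fpc, (1 − n/N)·s²/n ≤ D requires n ≥ n₀/(1 + n₀/N) = 1052.9557/(1 + 1052.9557/16604) = 990.1637.
Rounding up, n = 991.

991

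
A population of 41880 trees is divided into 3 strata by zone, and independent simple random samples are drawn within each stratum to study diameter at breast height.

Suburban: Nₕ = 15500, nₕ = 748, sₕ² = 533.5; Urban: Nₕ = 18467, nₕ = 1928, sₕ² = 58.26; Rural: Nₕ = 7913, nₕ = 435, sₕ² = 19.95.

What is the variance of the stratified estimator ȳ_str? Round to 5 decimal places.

0.09979

Var(ȳ_str) = Σₕ Wₕ²(1 − fₕ)sₕ²/nₕ with Wₕ = Nₕ/N, N = 41880.
Suburban: Wₕ = 0.37010506; term = 0.37010506²·(1 − 0.04825806)·533.5/748 = 0.092982685.
Urban: Wₕ = 0.44095033; term = 0.44095033²·(1 − 0.10440245)·58.26/1928 = 0.0052620589.
Rural: Wₕ = 0.18894460; term = 0.18894460²·(1 − 0.05497283)·19.95/435 = 0.0015472729.
Sum = 0.099792017.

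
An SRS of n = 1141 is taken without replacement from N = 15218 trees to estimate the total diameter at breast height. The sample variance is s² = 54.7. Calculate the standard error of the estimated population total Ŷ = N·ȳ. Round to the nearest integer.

Var(Ŷ) = N²·Var(ȳ) = N²·(1 − n/N)·s²/n.
f = 1141/15218 = 0.07497700; Var(ȳ) = 0.92502300·54.7/1141 = 0.044345976.
Var(Ŷ) = 15218² · 0.044345976 = 1.0269975 × 10^7.
SE(Ŷ) = √(1.0269975 × 10^7) = 3205.

3205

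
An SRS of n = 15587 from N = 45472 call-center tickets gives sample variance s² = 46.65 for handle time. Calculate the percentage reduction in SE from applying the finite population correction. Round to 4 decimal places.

f = n/N = 15587/45472 = 0.34278237.
SE_no-fpc = √(s²/n) = 0.054707209; SE_fpc = √((1−f)s²/n) = 0.044350565.
Ratio = √(1−f) = 0.81068960. Reduction = 100·(1 − 0.81068960) = 18.9310%.

18.9310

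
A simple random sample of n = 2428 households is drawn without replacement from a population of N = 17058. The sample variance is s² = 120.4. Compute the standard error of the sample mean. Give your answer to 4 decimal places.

0.2062

Under SRS without replacement, Var(ȳ) = (1 − f)·s²/n with f = n/N = 2428/17058 = 0.14233791.
Var(ȳ) = (1 − 0.14233791)·120.4/2428 = 0.85766209·0.049588138 = 0.042529867.
SE(ȳ) = √(0.042529867) = 0.2062.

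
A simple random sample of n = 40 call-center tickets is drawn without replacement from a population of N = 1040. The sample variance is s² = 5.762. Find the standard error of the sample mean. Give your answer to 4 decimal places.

0.3722

Under SRS without replacement, Var(ȳ) = (1 − f)·s²/n with f = n/N = 40/1040 = 0.03846154.
Var(ȳ) = (1 − 0.03846154)·5.762/40 = 0.96153846·0.14405 = 0.13850962.
SE(ȳ) = √(0.13850962) = 0.3722.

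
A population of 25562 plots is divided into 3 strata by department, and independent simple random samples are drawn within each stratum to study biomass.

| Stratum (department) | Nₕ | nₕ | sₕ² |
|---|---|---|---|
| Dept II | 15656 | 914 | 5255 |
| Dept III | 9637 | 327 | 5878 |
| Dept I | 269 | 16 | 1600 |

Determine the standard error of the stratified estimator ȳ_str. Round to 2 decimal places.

Var(ȳ_str) = Σₕ Wₕ²(1 − fₕ)sₕ²/nₕ with Wₕ = Nₕ/N, N = 25562.
Dept II: Wₕ = 0.61247164; term = 0.61247164²·(1 − 0.05838017)·5255/914 = 2.0308324.
Dept III: Wₕ = 0.37700493; term = 0.37700493²·(1 − 0.03393172)·5878/327 = 2.4682191.
Dept I: Wₕ = 0.01052343; term = 0.01052343²·(1 − 0.05947955)·1600/16 = 0.010415572.
Sum = 4.5094671.
SE = √(4.5094671) = 2.12.

2.12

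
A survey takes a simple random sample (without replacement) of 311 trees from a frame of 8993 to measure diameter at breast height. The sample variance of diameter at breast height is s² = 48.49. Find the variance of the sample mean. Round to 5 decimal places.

Under SRS without replacement, Var(ȳ) = (1 − f)·s²/n with f = n/N = 311/8993 = 0.03458245.
Var(ȳ) = (1 − 0.03458245)·48.49/311 = 0.96541755·0.1559164 = 0.15052443.

0.15052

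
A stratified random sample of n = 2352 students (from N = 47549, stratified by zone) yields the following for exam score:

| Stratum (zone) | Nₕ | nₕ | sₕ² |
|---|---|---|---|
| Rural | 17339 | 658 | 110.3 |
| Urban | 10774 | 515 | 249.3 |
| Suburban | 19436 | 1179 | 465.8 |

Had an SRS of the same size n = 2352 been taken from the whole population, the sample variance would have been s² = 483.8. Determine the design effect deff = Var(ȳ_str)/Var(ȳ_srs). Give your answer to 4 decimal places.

0.5478

Var(ȳ_str) = Σ Wₕ²(1−fₕ)sₕ²/nₕ with Wₕ = Nₕ/47549:
  Rural: (17339/47549)²·(1−658/17339)·110.3/658 = 0.021444354
  Urban: (10774/47549)²·(1−515/10774)·249.3/515 = 0.023665423
  Suburban: (19436/47549)²·(1−1179/19436)·465.8/1179 = 0.062006784
  → Var(ȳ_str) = 0.10711656.
Var(ȳ_srs) = (1 − 2352/47549)·483.8/2352 = 0.19552251.
deff = 0.10711656 / 0.19552251 = 0.5478.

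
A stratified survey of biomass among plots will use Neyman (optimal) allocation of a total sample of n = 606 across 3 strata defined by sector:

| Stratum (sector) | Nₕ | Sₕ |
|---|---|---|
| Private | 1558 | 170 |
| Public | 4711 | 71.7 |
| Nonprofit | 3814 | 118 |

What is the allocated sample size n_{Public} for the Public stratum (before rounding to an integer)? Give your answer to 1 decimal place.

194.4

Neyman allocation: nₕ = n·NₕSₕ / Σⱼ NⱼSⱼ.
Σ NⱼSⱼ = 1558·170 + 4711·71.7 + 3814·118 = 1.0526907 × 10^6.
n_{Public} = 606·4711·71.7 / (1.0526907 × 10^6) = 194.4.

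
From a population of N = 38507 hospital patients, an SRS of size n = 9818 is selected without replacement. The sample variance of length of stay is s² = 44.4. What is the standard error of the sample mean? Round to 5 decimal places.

Under SRS without replacement, Var(ȳ) = (1 − f)·s²/n with f = n/N = 9818/38507 = 0.25496663.
Var(ȳ) = (1 − 0.25496663)·44.4/9818 = 0.74503337·0.004522306 = 0.0033692689.
SE(ȳ) = √(0.0033692689) = 0.05805.

0.05805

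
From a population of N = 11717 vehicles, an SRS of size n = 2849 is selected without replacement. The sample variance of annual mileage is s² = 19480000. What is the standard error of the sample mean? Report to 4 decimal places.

71.9371

Under SRS without replacement, Var(ȳ) = (1 − f)·s²/n with f = n/N = 2849/11717 = 0.24315098.
Var(ȳ) = (1 − 0.24315098)·19480000/2849 = 0.75684902·6837.4868 = 5174.9452.
SE(ȳ) = √(5174.9452) = 71.9371.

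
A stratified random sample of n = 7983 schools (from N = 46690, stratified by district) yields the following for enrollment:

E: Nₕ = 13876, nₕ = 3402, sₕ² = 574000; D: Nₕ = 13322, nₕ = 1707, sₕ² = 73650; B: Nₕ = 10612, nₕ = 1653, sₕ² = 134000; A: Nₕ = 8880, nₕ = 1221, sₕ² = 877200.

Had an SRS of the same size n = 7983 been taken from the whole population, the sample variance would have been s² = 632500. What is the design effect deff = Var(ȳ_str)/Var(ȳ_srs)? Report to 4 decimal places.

Var(ȳ_str) = Σ Wₕ²(1−fₕ)sₕ²/nₕ with Wₕ = Nₕ/46690:
  E: (13876/46690)²·(1−3402/13876)·574000/3402 = 11.248813
  D: (13322/46690)²·(1−1707/13322)·73650/1707 = 3.0625284
  B: (10612/46690)²·(1−1653/10612)·134000/1653 = 3.5354197
  A: (8880/46690)²·(1−1221/8880)·877200/1221 = 22.414045
  → Var(ȳ_str) = 40.260806.
Var(ȳ_srs) = (1 − 7983/46690)·632500/7983 = 65.684068.
deff = 40.260806 / 65.684068 = 0.6129.

0.6129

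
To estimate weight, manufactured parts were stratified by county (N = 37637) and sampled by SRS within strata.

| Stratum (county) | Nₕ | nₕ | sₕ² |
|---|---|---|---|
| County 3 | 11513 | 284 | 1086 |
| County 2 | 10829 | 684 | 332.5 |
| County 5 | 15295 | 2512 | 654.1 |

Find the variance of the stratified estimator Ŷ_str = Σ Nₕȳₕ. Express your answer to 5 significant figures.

Var(Ŷ_str) = Σₕ Nₕ²(1 − fₕ)sₕ²/nₕ.
County 3: 11513²·(1 − 284/11513)·1086/284 = 4.9435744 × 10^8.
County 2: 10829²·(1 − 684/10829)·332.5/684 = 5.3404266 × 10^7.
County 5: 15295²·(1 − 2512/15295)·654.1/2512 = 5.0910432 × 10^7.
Sum = 5.9867214 × 10^8.

5.9867 × 10^8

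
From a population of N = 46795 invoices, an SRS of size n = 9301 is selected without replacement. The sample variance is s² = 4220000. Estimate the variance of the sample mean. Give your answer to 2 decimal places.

Under SRS without replacement, Var(ȳ) = (1 − f)·s²/n with f = n/N = 9301/46795 = 0.19876055.
Var(ȳ) = (1 − 0.19876055)·4220000/9301 = 0.80123945·453.71465 = 363.53408.

363.53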